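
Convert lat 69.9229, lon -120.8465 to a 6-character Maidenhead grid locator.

CP99nw

Offset from 180°W / 90°S: lon 59.1535°, lat 159.9229°.
Field: lon ⌊59.1535/20⌋ = 2 → C; lat ⌊159.9229/10⌋ = 15 → P.
Square: lon ⌊19.1535/2⌋ = 9; lat ⌊9.9229/1⌋ = 9.
Subsquare: lon ⌊1.1535/0.0833333⌋ = 13 → n; lat ⌊0.9229/0.0416667⌋ = 22 → w.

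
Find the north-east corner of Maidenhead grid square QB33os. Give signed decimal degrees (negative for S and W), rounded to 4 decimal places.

-76.2083, 147.2500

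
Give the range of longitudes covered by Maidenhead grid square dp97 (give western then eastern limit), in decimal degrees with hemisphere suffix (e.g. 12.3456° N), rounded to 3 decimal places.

Field D=3, P=15: +3·20° lon, +15·10° lat → SW at lon -120°, lat 60°.
Square 9, 7: +9·2° lon, +7·1° lat → SW at lon -102°, lat 67°.
Cell spans 2° lon × 1° lat.
west 102.000° W, east 100.000° W.

102.000° W, 100.000° W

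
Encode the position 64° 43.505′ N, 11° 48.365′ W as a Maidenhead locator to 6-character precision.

Shift to the Maidenhead origin (180°W, 90°S): lon 168.1939, lat 154.7251.
Field: 168.1939/20 → 8 → I, 154.7251/10 → 15 → P; chars IP.
Square: 8.1939/2 → 4, 4.7251/1 → 4; chars 44.
Subsquare: 0.1939/0.0833333 → 2 → c, 0.7251/0.0416667 → 17 → r; chars cr.

IP44cr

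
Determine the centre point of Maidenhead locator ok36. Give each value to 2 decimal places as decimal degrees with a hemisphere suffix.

16.50° N, 107.00° E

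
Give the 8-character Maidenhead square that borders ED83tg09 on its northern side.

Latitude extended square 9; +1 → 10, wraps to 0, carry into subsquare.
Latitude subsquare g = 6; +1 → 7 = h.
The longitude characters are unchanged.

ED83th00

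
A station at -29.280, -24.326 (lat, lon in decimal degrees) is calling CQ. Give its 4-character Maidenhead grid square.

HG70

Add 180° to longitude and 90° to latitude: 155.67, 60.72.
Field: 155.67/20 → 7 → H, 60.72/10 → 6 → G; chars HG.
Square: 15.67/2 → 7, 0.72/1 → 0; chars 70.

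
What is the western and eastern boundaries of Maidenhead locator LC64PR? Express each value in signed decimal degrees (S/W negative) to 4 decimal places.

53.2500, 53.3333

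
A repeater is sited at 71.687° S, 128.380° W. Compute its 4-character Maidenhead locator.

CB58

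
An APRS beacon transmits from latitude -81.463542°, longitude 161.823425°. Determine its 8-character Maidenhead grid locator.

RA08vm88

Add 180° to longitude and 90° to latitude: 341.82342, 8.53646.
Field: 341.82342/20 → 17 → R, 8.53646/10 → 0 → A; chars RA.
Square: 1.82342/2 → 0, 8.53646/1 → 8; chars 08.
Subsquare: 1.82342/0.0833333 → 21 → v, 0.53646/0.0416667 → 12 → m; chars vm.
Extended square: 0.07342/0.00833333 → 8, 0.03646/0.00416667 → 8; chars 88.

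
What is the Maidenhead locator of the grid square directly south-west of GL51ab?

Longitude subsquare a = 0; −1 → -1, wraps to 23 = x, carry into square.
Longitude square 5; −1 → 4.
Latitude subsquare b = 1; −1 → 0 = a.

GL41xa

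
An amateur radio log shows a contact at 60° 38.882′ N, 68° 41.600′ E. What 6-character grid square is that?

Add 180° to longitude and 90° to latitude: 248.6933, 150.6480.
Field: lon ⌊248.6933/20⌋ = 12 → M; lat ⌊150.6480/10⌋ = 15 → P.
Square: lon ⌊8.6933/2⌋ = 4; lat ⌊0.6480/1⌋ = 0.
Subsquare: lon ⌊0.6933/0.0833333⌋ = 8 → i; lat ⌊0.6480/0.0416667⌋ = 15 → p.

MP40ip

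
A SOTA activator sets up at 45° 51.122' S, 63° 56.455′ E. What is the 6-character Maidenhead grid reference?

Shift to the Maidenhead origin (180°W, 90°S): lon 243.9409, lat 44.1480.
Field: lon ⌊243.9409/20⌋ = 12 → M; lat ⌊44.1480/10⌋ = 4 → E.
Square: lon ⌊3.9409/2⌋ = 1; lat ⌊4.1480/1⌋ = 4.
Subsquare: lon ⌊1.9409/0.0833333⌋ = 23 → x; lat ⌊0.1480/0.0416667⌋ = 3 → d.

ME14xd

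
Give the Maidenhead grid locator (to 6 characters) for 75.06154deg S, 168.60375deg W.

AB54qw

Shift to the Maidenhead origin (180°W, 90°S): lon 11.3963, lat 14.9385.
Field (20°×10°, letters A–R): lon ⌊11.3963/20⌋ = 0 → A; lat ⌊14.9385/10⌋ = 1 → B.
Square (2°×1°, digits 0–9): lon ⌊11.3963/2⌋ = 5; lat ⌊4.9385/1⌋ = 4.
Subsquare (5′×2.5′, letters a–x): lon ⌊1.3963/0.0833333⌋ = 16 → q; lat ⌊0.9385/0.0416667⌋ = 22 → w.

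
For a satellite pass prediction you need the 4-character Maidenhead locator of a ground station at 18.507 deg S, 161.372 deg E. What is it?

Shift to the Maidenhead origin (180°W, 90°S): lon 341.37, lat 71.49.
Field (20°×10°, letters A–R): 341.37/20 → 17 → R, 71.49/10 → 7 → H; chars RH.
Square (2°×1°, digits 0–9): 1.37/2 → 0, 1.49/1 → 1; chars 01.

RH01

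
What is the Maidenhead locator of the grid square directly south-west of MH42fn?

MH42em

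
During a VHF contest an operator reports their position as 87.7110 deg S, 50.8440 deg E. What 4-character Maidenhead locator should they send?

LA52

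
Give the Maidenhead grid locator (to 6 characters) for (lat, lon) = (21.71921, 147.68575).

Offset from 180°W / 90°S: lon 327.6857°, lat 111.7192°.
Field: lon ⌊327.6857/20⌋ = 16 → Q; lat ⌊111.7192/10⌋ = 11 → L.
Square: lon ⌊7.6857/2⌋ = 3; lat ⌊1.7192/1⌋ = 1.
Subsquare: lon ⌊1.6857/0.0833333⌋ = 20 → u; lat ⌊0.7192/0.0416667⌋ = 17 → r.

QL31ur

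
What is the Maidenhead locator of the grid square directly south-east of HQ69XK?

HQ79aj

Longitude subsquare x = 23; +1 → 24, wraps to 0 = a, carry into square.
Longitude square 6; +1 → 7.
Latitude subsquare k = 10; −1 → 9 = j.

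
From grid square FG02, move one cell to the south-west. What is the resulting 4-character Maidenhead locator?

EG91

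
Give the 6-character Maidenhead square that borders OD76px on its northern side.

OD77pa

Latitude subsquare x = 23; +1 → 24, wraps to 0 = a, carry into square.
Latitude square 6; +1 → 7.
The longitude characters are unchanged.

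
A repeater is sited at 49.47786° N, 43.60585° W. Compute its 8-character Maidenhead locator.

Shift to the Maidenhead origin (180°W, 90°S): lon 136.39415, lat 139.47786.
Field (20°×10°, letters A–R): 136.39415/20 → 6 → G, 139.47786/10 → 13 → N; chars GN.
Square (2°×1°, digits 0–9): 16.39415/2 → 8, 9.47786/1 → 9; chars 89.
Subsquare (5′×2.5′, letters a–x): 0.39415/0.0833333 → 4 → e, 0.47786/0.0416667 → 11 → l; chars el.
Extended square (30″×15″, digits 0–9): 0.06082/0.00833333 → 7, 0.01953/0.00416667 → 4; chars 74.

GN89el74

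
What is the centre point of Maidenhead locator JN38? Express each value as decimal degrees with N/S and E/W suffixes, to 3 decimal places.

48.500° N, 7.000° E

Field J=9, N=13: +9·20° lon, +13·10° lat → SW at lon 0°, lat 40°.
Square 3, 8: +3·2° lon, +8·1° lat → SW at lon 6°, lat 48°.
Cell spans 2° lon × 1° lat. Centre is SW corner plus half of each.
latitude 48.500° N, longitude 7.000° E.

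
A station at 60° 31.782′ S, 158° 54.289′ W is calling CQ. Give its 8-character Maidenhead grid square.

BC09nl12

Shift to the Maidenhead origin (180°W, 90°S): lon 21.09518, lat 29.47030.
Field: lon ⌊21.09518/20⌋ = 1 → B; lat ⌊29.47030/10⌋ = 2 → C.
Square: lon ⌊1.09518/2⌋ = 0; lat ⌊9.47030/1⌋ = 9.
Subsquare: lon ⌊1.09518/0.0833333⌋ = 13 → n; lat ⌊0.47030/0.0416667⌋ = 11 → l.
Extended square: lon ⌊0.01185/0.00833333⌋ = 1; lat ⌊0.01197/0.00416667⌋ = 2.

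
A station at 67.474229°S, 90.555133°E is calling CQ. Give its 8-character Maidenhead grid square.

Shift to the Maidenhead origin (180°W, 90°S): lon 270.55513, lat 22.52577.
Field: lon ⌊270.55513/20⌋ = 13 → N; lat ⌊22.52577/10⌋ = 2 → C.
Square: lon ⌊10.55513/2⌋ = 5; lat ⌊2.52577/1⌋ = 2.
Subsquare: lon ⌊0.55513/0.0833333⌋ = 6 → g; lat ⌊0.52577/0.0416667⌋ = 12 → m.
Extended square: lon ⌊0.05513/0.00833333⌋ = 6; lat ⌊0.02577/0.00416667⌋ = 6.

NC52gm66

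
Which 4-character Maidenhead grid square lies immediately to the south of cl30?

CK39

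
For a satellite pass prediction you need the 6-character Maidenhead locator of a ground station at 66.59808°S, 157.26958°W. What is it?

BC13ij

Shift to the Maidenhead origin (180°W, 90°S): lon 22.7304, lat 23.4019.
Field (20°×10°, letters A–R): 22.7304/20 → 1 → B, 23.4019/10 → 2 → C; chars BC.
Square (2°×1°, digits 0–9): 2.7304/2 → 1, 3.4019/1 → 3; chars 13.
Subsquare (5′×2.5′, letters a–x): 0.7304/0.0833333 → 8 → i, 0.4019/0.0416667 → 9 → j; chars ij.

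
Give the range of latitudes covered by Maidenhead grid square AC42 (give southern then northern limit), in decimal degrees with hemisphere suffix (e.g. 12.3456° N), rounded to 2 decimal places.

68.00° S, 67.00° S

Field A=0, C=2: +0·20° lon, +2·10° lat → SW at lon -180°, lat -70°.
Square 4, 2: +4·2° lon, +2·1° lat → SW at lon -172°, lat -68°.
Cell spans 2° lon × 1° lat.
south 68.00° S, north 67.00° S.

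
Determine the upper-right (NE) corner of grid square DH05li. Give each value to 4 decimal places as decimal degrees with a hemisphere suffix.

14.6250° S, 119.0000° W

Field D=3, H=7: +3·20° lon, +7·10° lat → SW at lon -120°, lat -20°.
Square 0, 5: +0·2° lon, +5·1° lat → SW at lon -120°, lat -15°.
Subsquare l=11, i=8: +11·0.0833333° lon, +8·0.0416667° lat → SW at lon -119.083°, lat -14.6667°.
Cell spans 0.0833333° lon × 0.0416667° lat. NE corner is SW corner plus one full cell.
latitude 14.6250° S, longitude 119.0000° W.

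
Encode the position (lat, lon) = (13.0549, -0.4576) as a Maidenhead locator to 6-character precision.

Add 180° to longitude and 90° to latitude: 179.5424, 103.0549.
Field: lon ⌊179.5424/20⌋ = 8 → I; lat ⌊103.0549/10⌋ = 10 → K.
Square: lon ⌊19.5424/2⌋ = 9; lat ⌊3.0549/1⌋ = 3.
Subsquare: lon ⌊1.5424/0.0833333⌋ = 18 → s; lat ⌊0.0549/0.0416667⌋ = 1 → b.

IK93sb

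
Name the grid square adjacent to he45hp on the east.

HE45ip

Longitude subsquare h = 7; +1 → 8 = i.
The latitude characters are unchanged.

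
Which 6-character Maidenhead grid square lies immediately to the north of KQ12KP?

KQ12kq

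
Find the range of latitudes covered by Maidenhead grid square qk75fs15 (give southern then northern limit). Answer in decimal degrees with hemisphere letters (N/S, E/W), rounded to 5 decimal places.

15.77083° N, 15.77500° N

Field Q=16, K=10: +16·20° lon, +10·10° lat → SW at lon 140°, lat 10°.
Square 7, 5: +7·2° lon, +5·1° lat → SW at lon 154°, lat 15°.
Subsquare f=5, s=18: +5·0.0833333° lon, +18·0.0416667° lat → SW at lon 154.417°, lat 15.75°.
Extended square 1, 5: +1·0.00833333° lon, +5·0.00416667° lat → SW at lon 154.425°, lat 15.7708°.
Cell spans 0.00833333° lon × 0.00416667° lat.
south 15.77083° N, north 15.77500° N.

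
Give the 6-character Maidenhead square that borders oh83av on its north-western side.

OH73xw

Longitude subsquare a = 0; −1 → -1, wraps to 23 = x, carry into square.
Longitude square 8; −1 → 7.
Latitude subsquare v = 21; +1 → 22 = w.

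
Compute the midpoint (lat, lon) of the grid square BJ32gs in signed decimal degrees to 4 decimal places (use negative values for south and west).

2.7708, -153.4583

Field B=1, J=9: +1·20° lon, +9·10° lat → SW at lon -160°, lat 0°.
Square 3, 2: +3·2° lon, +2·1° lat → SW at lon -154°, lat 2°.
Subsquare g=6, s=18: +6·0.0833333° lon, +18·0.0416667° lat → SW at lon -153.5°, lat 2.75°.
Cell spans 0.0833333° lon × 0.0416667° lat. Centre is SW corner plus half of each.
latitude 2.7708, longitude -153.4583.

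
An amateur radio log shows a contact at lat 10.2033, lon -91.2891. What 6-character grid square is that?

EK40ie

Offset from 180°W / 90°S: lon 88.7109°, lat 100.2033°.
Field (20°×10°, letters A–R): 88.7109/20 → 4 → E, 100.2033/10 → 10 → K; chars EK.
Square (2°×1°, digits 0–9): 8.7109/2 → 4, 0.2033/1 → 0; chars 40.
Subsquare (5′×2.5′, letters a–x): 0.7109/0.0833333 → 8 → i, 0.2033/0.0416667 → 4 → e; chars ie.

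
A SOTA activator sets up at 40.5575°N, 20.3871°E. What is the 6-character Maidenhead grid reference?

KN00en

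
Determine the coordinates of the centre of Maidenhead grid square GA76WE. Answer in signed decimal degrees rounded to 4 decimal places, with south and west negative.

Field G=6, A=0: +6·20° lon, +0·10° lat → SW at lon -60°, lat -90°.
Square 7, 6: +7·2° lon, +6·1° lat → SW at lon -46°, lat -84°.
Subsquare w=22, e=4: +22·0.0833333° lon, +4·0.0416667° lat → SW at lon -44.1667°, lat -83.8333°.
Cell spans 0.0833333° lon × 0.0416667° lat. Centre is SW corner plus half of each.
latitude -83.8125, longitude -44.1250.

-83.8125, -44.1250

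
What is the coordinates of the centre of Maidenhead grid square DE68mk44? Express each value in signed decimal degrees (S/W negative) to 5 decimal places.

Field D=3, E=4: +3·20° lon, +4·10° lat → SW at lon -120°, lat -50°.
Square 6, 8: +6·2° lon, +8·1° lat → SW at lon -108°, lat -42°.
Subsquare m=12, k=10: +12·0.0833333° lon, +10·0.0416667° lat → SW at lon -107°, lat -41.5833°.
Extended square 4, 4: +4·0.00833333° lon, +4·0.00416667° lat → SW at lon -106.967°, lat -41.5667°.
Cell spans 0.00833333° lon × 0.00416667° lat. Centre is SW corner plus half of each.
latitude -41.56458, longitude -106.96250.

-41.56458, -106.96250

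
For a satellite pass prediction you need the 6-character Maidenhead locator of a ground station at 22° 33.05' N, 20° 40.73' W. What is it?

Shift to the Maidenhead origin (180°W, 90°S): lon 159.3212, lat 112.5508.
Field: 159.3212/20 → 7 → H, 112.5508/10 → 11 → L; chars HL.
Square: 19.3212/2 → 9, 2.5508/1 → 2; chars 92.
Subsquare: 1.3212/0.0833333 → 15 → p, 0.5508/0.0416667 → 13 → n; chars pn.

HL92pn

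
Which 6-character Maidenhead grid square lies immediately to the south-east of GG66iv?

Longitude subsquare i = 8; +1 → 9 = j.
Latitude subsquare v = 21; −1 → 20 = u.

GG66ju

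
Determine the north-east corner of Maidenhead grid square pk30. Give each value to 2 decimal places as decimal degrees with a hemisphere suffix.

Field P=15, K=10: +15·20° lon, +10·10° lat → SW at lon 120°, lat 10°.
Square 3, 0: +3·2° lon, +0·1° lat → SW at lon 126°, lat 10°.
Cell spans 2° lon × 1° lat. NE corner is SW corner plus one full cell.
latitude 11.00° N, longitude 128.00° E.

11.00° N, 128.00° E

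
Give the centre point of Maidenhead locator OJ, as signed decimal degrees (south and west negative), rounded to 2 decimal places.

Field O=14, J=9: +14·20° lon, +9·10° lat → SW at lon 100°, lat 0°.
Cell spans 20° lon × 10° lat. Centre is SW corner plus half of each.
latitude 5.00, longitude 110.00.

5.00, 110.00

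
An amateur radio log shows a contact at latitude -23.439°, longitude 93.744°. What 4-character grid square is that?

NG66

Offset from 180°W / 90°S: lon 273.74°, lat 66.56°.
Field: 273.74/20 → 13 → N, 66.56/10 → 6 → G; chars NG.
Square: 13.74/2 → 6, 6.56/1 → 6; chars 66.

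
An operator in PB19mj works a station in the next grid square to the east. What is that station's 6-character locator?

PB19nj

Longitude subsquare m = 12; +1 → 13 = n.
The latitude characters are unchanged.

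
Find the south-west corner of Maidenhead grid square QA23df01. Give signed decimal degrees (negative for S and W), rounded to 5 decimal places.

-86.78750, 144.25000

Field Q=16, A=0: +16·20° lon, +0·10° lat → SW at lon 140°, lat -90°.
Square 2, 3: +2·2° lon, +3·1° lat → SW at lon 144°, lat -87°.
Subsquare d=3, f=5: +3·0.0833333° lon, +5·0.0416667° lat → SW at lon 144.25°, lat -86.7917°.
Extended square 0, 1: +0·0.00833333° lon, +1·0.00416667° lat → SW at lon 144.25°, lat -86.7875°.
latitude -86.78750, longitude 144.25000.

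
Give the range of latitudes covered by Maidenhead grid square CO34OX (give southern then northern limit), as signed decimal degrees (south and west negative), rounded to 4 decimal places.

54.9583, 55.0000

Field C=2, O=14: +2·20° lon, +14·10° lat → SW at lon -140°, lat 50°.
Square 3, 4: +3·2° lon, +4·1° lat → SW at lon -134°, lat 54°.
Subsquare o=14, x=23: +14·0.0833333° lon, +23·0.0416667° lat → SW at lon -132.833°, lat 54.9583°.
Cell spans 0.0833333° lon × 0.0416667° lat.
south 54.9583, north 55.0000.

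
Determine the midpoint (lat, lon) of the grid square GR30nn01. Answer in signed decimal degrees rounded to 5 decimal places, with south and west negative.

80.54792, -52.91250

Field G=6, R=17: +6·20° lon, +17·10° lat → SW at lon -60°, lat 80°.
Square 3, 0: +3·2° lon, +0·1° lat → SW at lon -54°, lat 80°.
Subsquare n=13, n=13: +13·0.0833333° lon, +13·0.0416667° lat → SW at lon -52.9167°, lat 80.5417°.
Extended square 0, 1: +0·0.00833333° lon, +1·0.00416667° lat → SW at lon -52.9167°, lat 80.5458°.
Cell spans 0.00833333° lon × 0.00416667° lat. Centre is SW corner plus half of each.
latitude 80.54792, longitude -52.91250.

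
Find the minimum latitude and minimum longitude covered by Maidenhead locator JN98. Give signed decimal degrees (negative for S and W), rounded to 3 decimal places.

48.000, 18.000

Field J=9, N=13: +9·20° lon, +13·10° lat → SW at lon 0°, lat 40°.
Square 9, 8: +9·2° lon, +8·1° lat → SW at lon 18°, lat 48°.
latitude 48.000, longitude 18.000.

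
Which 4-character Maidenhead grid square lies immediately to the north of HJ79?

HK70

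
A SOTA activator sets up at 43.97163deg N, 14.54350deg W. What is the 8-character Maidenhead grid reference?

Offset from 180°W / 90°S: lon 165.45650°, lat 133.97163°.
Field (20°×10°, letters A–R): lon ⌊165.45650/20⌋ = 8 → I; lat ⌊133.97163/10⌋ = 13 → N.
Square (2°×1°, digits 0–9): lon ⌊5.45650/2⌋ = 2; lat ⌊3.97163/1⌋ = 3.
Subsquare (5′×2.5′, letters a–x): lon ⌊1.45650/0.0833333⌋ = 17 → r; lat ⌊0.97163/0.0416667⌋ = 23 → x.
Extended square (30″×15″, digits 0–9): lon ⌊0.03983/0.00833333⌋ = 4; lat ⌊0.01330/0.00416667⌋ = 3.

IN23rx43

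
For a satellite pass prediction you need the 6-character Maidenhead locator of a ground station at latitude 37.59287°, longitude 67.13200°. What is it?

MM37no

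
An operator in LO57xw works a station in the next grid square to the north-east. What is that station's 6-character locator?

Longitude subsquare x = 23; +1 → 24, wraps to 0 = a, carry into square.
Longitude square 5; +1 → 6.
Latitude subsquare w = 22; +1 → 23 = x.

LO67ax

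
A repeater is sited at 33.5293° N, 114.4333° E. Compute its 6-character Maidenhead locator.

OM73fm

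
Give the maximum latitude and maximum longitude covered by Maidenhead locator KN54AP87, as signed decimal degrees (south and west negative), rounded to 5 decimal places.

Field K=10, N=13: +10·20° lon, +13·10° lat → SW at lon 20°, lat 40°.
Square 5, 4: +5·2° lon, +4·1° lat → SW at lon 30°, lat 44°.
Subsquare a=0, p=15: +0·0.0833333° lon, +15·0.0416667° lat → SW at lon 30°, lat 44.625°.
Extended square 8, 7: +8·0.00833333° lon, +7·0.00416667° lat → SW at lon 30.0667°, lat 44.6542°.
Cell spans 0.00833333° lon × 0.00416667° lat. NE corner is SW corner plus one full cell.
latitude 44.65833, longitude 30.07500.

44.65833, 30.07500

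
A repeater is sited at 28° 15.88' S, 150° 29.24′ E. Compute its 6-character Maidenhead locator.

Offset from 180°W / 90°S: lon 330.4873°, lat 61.7353°.
Field: lon ⌊330.4873/20⌋ = 16 → Q; lat ⌊61.7353/10⌋ = 6 → G.
Square: lon ⌊10.4873/2⌋ = 5; lat ⌊1.7353/1⌋ = 1.
Subsquare: lon ⌊0.4873/0.0833333⌋ = 5 → f; lat ⌊0.7353/0.0416667⌋ = 17 → r.

QG51fr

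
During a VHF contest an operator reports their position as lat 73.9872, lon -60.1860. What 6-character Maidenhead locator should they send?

Shift to the Maidenhead origin (180°W, 90°S): lon 119.8140, lat 163.9872.
Field (20°×10°, letters A–R): 119.8140/20 → 5 → F, 163.9872/10 → 16 → Q; chars FQ.
Square (2°×1°, digits 0–9): 19.8140/2 → 9, 3.9872/1 → 3; chars 93.
Subsquare (5′×2.5′, letters a–x): 1.8140/0.0833333 → 21 → v, 0.9872/0.0416667 → 23 → x; chars vx.

FQ93vx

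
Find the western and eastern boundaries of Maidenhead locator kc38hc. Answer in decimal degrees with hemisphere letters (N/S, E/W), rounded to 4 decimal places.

26.5833° E, 26.6667° E

Field K=10, C=2: +10·20° lon, +2·10° lat → SW at lon 20°, lat -70°.
Square 3, 8: +3·2° lon, +8·1° lat → SW at lon 26°, lat -62°.
Subsquare h=7, c=2: +7·0.0833333° lon, +2·0.0416667° lat → SW at lon 26.5833°, lat -61.9167°.
Cell spans 0.0833333° lon × 0.0416667° lat.
west 26.5833° E, east 26.6667° E.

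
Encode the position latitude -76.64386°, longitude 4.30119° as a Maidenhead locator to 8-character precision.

Shift to the Maidenhead origin (180°W, 90°S): lon 184.30119, lat 13.35614.
Field (20°×10°, letters A–R): 184.30119/20 → 9 → J, 13.35614/10 → 1 → B; chars JB.
Square (2°×1°, digits 0–9): 4.30119/2 → 2, 3.35614/1 → 3; chars 23.
Subsquare (5′×2.5′, letters a–x): 0.30119/0.0833333 → 3 → d, 0.35614/0.0416667 → 8 → i; chars di.
Extended square (30″×15″, digits 0–9): 0.05119/0.00833333 → 6, 0.02281/0.00416667 → 5; chars 65.

JB23di65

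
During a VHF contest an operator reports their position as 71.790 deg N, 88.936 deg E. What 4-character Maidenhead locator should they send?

NQ41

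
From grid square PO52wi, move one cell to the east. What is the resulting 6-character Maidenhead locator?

PO52xi

Longitude subsquare w = 22; +1 → 23 = x.
The latitude characters are unchanged.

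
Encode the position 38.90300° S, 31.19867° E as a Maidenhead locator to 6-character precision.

KF51oc

Add 180° to longitude and 90° to latitude: 211.1987, 51.0970.
Field (20°×10°, letters A–R): 211.1987/20 → 10 → K, 51.0970/10 → 5 → F; chars KF.
Square (2°×1°, digits 0–9): 11.1987/2 → 5, 1.0970/1 → 1; chars 51.
Subsquare (5′×2.5′, letters a–x): 1.1987/0.0833333 → 14 → o, 0.0970/0.0416667 → 2 → c; chars oc.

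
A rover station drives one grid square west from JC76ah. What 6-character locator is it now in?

Longitude subsquare a = 0; −1 → -1, wraps to 23 = x, carry into square.
Longitude square 7; −1 → 6.
The latitude characters are unchanged.

JC66xh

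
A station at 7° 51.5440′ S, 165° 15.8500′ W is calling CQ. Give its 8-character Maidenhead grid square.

AI72id83

Add 180° to longitude and 90° to latitude: 14.73583, 82.14093.
Field: 14.73583/20 → 0 → A, 82.14093/10 → 8 → I; chars AI.
Square: 14.73583/2 → 7, 2.14093/1 → 2; chars 72.
Subsquare: 0.73583/0.0833333 → 8 → i, 0.14093/0.0416667 → 3 → d; chars id.
Extended square: 0.06917/0.00833333 → 8, 0.01593/0.00416667 → 3; chars 83.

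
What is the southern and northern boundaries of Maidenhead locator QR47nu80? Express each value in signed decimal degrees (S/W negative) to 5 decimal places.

87.83333, 87.83750

Field Q=16, R=17: +16·20° lon, +17·10° lat → SW at lon 140°, lat 80°.
Square 4, 7: +4·2° lon, +7·1° lat → SW at lon 148°, lat 87°.
Subsquare n=13, u=20: +13·0.0833333° lon, +20·0.0416667° lat → SW at lon 149.083°, lat 87.8333°.
Extended square 8, 0: +8·0.00833333° lon, +0·0.00416667° lat → SW at lon 149.15°, lat 87.8333°.
Cell spans 0.00833333° lon × 0.00416667° lat.
south 87.83333, north 87.83750.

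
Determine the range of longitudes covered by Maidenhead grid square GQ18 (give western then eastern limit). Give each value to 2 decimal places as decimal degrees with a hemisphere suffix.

58.00° W, 56.00° W

Field G=6, Q=16: +6·20° lon, +16·10° lat → SW at lon -60°, lat 70°.
Square 1, 8: +1·2° lon, +8·1° lat → SW at lon -58°, lat 78°.
Cell spans 2° lon × 1° lat.
west 58.00° W, east 56.00° W.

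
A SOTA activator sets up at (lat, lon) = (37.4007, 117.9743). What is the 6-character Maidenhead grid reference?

Offset from 180°W / 90°S: lon 297.9743°, lat 127.4007°.
Field: lon ⌊297.9743/20⌋ = 14 → O; lat ⌊127.4007/10⌋ = 12 → M.
Square: lon ⌊17.9743/2⌋ = 8; lat ⌊7.4007/1⌋ = 7.
Subsquare: lon ⌊1.9743/0.0833333⌋ = 23 → x; lat ⌊0.4007/0.0416667⌋ = 9 → j.

OM87xj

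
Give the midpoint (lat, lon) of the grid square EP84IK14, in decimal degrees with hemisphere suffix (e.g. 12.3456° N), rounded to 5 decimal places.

Field E=4, P=15: +4·20° lon, +15·10° lat → SW at lon -100°, lat 60°.
Square 8, 4: +8·2° lon, +4·1° lat → SW at lon -84°, lat 64°.
Subsquare i=8, k=10: +8·0.0833333° lon, +10·0.0416667° lat → SW at lon -83.3333°, lat 64.4167°.
Extended square 1, 4: +1·0.00833333° lon, +4·0.00416667° lat → SW at lon -83.325°, lat 64.4333°.
Cell spans 0.00833333° lon × 0.00416667° lat. Centre is SW corner plus half of each.
latitude 64.43542° N, longitude 83.32083° W.

64.43542° N, 83.32083° W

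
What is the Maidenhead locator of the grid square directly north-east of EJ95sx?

EJ96ta

Longitude subsquare s = 18; +1 → 19 = t.
Latitude subsquare x = 23; +1 → 24, wraps to 0 = a, carry into square.
Latitude square 5; +1 → 6.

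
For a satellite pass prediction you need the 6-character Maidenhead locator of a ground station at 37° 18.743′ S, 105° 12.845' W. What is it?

Shift to the Maidenhead origin (180°W, 90°S): lon 74.7859, lat 52.6876.
Field: lon ⌊74.7859/20⌋ = 3 → D; lat ⌊52.6876/10⌋ = 5 → F.
Square: lon ⌊14.7859/2⌋ = 7; lat ⌊2.6876/1⌋ = 2.
Subsquare: lon ⌊0.7859/0.0833333⌋ = 9 → j; lat ⌊0.6876/0.0416667⌋ = 16 → q.

DF72jq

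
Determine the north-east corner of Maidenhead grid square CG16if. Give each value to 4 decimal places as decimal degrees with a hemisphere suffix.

23.7500° S, 137.2500° W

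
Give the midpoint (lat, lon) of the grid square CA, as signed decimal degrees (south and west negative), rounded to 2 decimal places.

-85.00, -130.00

Field C=2, A=0: +2·20° lon, +0·10° lat → SW at lon -140°, lat -90°.
Cell spans 20° lon × 10° lat. Centre is SW corner plus half of each.
latitude -85.00, longitude -130.00.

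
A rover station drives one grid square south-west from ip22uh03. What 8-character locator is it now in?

Longitude extended square 0; −1 → -1, wraps to 9, carry into subsquare.
Longitude subsquare u = 20; −1 → 19 = t.
Latitude extended square 3; −1 → 2.

IP22th92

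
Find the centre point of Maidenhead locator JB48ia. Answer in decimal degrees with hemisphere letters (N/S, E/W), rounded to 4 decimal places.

71.9792° S, 8.7083° E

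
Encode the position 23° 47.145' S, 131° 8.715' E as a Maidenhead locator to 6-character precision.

PG56nf

Offset from 180°W / 90°S: lon 311.1453°, lat 66.2142°.
Field: 311.1453/20 → 15 → P, 66.2142/10 → 6 → G; chars PG.
Square: 11.1453/2 → 5, 6.2142/1 → 6; chars 56.
Subsquare: 1.1453/0.0833333 → 13 → n, 0.2142/0.0416667 → 5 → f; chars nf.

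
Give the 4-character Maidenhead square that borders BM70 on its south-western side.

Longitude square 7; −1 → 6.
Latitude square 0; −1 → -1, wraps to 9, carry into field.
Latitude field M = 12; −1 → 11 = L.

BL69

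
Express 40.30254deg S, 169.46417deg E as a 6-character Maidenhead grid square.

Shift to the Maidenhead origin (180°W, 90°S): lon 349.4642, lat 49.6975.
Field: 349.4642/20 → 17 → R, 49.6975/10 → 4 → E; chars RE.
Square: 9.4642/2 → 4, 9.6975/1 → 9; chars 49.
Subsquare: 1.4642/0.0833333 → 17 → r, 0.6975/0.0416667 → 16 → q; chars rq.

RE49rq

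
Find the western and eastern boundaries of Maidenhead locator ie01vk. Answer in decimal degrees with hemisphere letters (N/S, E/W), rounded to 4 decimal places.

Field I=8, E=4: +8·20° lon, +4·10° lat → SW at lon -20°, lat -50°.
Square 0, 1: +0·2° lon, +1·1° lat → SW at lon -20°, lat -49°.
Subsquare v=21, k=10: +21·0.0833333° lon, +10·0.0416667° lat → SW at lon -18.25°, lat -48.5833°.
Cell spans 0.0833333° lon × 0.0416667° lat.
west 18.2500° W, east 18.1667° W.

18.2500° W, 18.1667° W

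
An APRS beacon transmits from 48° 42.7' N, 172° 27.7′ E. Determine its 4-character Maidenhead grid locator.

Add 180° to longitude and 90° to latitude: 352.46, 138.71.
Field: 352.46/20 → 17 → R, 138.71/10 → 13 → N; chars RN.
Square: 12.46/2 → 6, 8.71/1 → 8; chars 68.

RN68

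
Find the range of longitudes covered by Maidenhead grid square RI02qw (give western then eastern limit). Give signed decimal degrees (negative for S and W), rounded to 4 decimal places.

161.3333, 161.4167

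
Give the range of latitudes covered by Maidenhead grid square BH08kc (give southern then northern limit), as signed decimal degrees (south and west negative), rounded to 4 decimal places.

-11.9167, -11.8750

Field B=1, H=7: +1·20° lon, +7·10° lat → SW at lon -160°, lat -20°.
Square 0, 8: +0·2° lon, +8·1° lat → SW at lon -160°, lat -12°.
Subsquare k=10, c=2: +10·0.0833333° lon, +2·0.0416667° lat → SW at lon -159.167°, lat -11.9167°.
Cell spans 0.0833333° lon × 0.0416667° lat.
south -11.9167, north -11.8750.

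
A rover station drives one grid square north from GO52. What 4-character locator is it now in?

Latitude square 2; +1 → 3.
The longitude characters are unchanged.

GO53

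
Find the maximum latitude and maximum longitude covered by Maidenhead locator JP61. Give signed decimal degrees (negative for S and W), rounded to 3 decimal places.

Field J=9, P=15: +9·20° lon, +15·10° lat → SW at lon 0°, lat 60°.
Square 6, 1: +6·2° lon, +1·1° lat → SW at lon 12°, lat 61°.
Cell spans 2° lon × 1° lat. NE corner is SW corner plus one full cell.
latitude 62.000, longitude 14.000.

62.000, 14.000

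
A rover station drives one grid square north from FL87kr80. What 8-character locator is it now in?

FL87kr81

Latitude extended square 0; +1 → 1.
The longitude characters are unchanged.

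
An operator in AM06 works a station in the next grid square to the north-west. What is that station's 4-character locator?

RM97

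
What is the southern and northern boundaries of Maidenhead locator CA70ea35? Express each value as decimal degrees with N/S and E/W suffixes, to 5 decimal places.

Field C=2, A=0: +2·20° lon, +0·10° lat → SW at lon -140°, lat -90°.
Square 7, 0: +7·2° lon, +0·1° lat → SW at lon -126°, lat -90°.
Subsquare e=4, a=0: +4·0.0833333° lon, +0·0.0416667° lat → SW at lon -125.667°, lat -90°.
Extended square 3, 5: +3·0.00833333° lon, +5·0.00416667° lat → SW at lon -125.642°, lat -89.9792°.
Cell spans 0.00833333° lon × 0.00416667° lat.
south 89.97917° S, north 89.97500° S.

89.97917° S, 89.97500° S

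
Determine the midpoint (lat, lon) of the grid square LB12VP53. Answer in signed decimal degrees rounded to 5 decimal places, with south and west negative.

-77.36042, 43.79583

Field L=11, B=1: +11·20° lon, +1·10° lat → SW at lon 40°, lat -80°.
Square 1, 2: +1·2° lon, +2·1° lat → SW at lon 42°, lat -78°.
Subsquare v=21, p=15: +21·0.0833333° lon, +15·0.0416667° lat → SW at lon 43.75°, lat -77.375°.
Extended square 5, 3: +5·0.00833333° lon, +3·0.00416667° lat → SW at lon 43.7917°, lat -77.3625°.
Cell spans 0.00833333° lon × 0.00416667° lat. Centre is SW corner plus half of each.
latitude -77.36042, longitude 43.79583.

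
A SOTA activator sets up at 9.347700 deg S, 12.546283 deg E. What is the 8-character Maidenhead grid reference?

JI60gp56

Offset from 180°W / 90°S: lon 192.54628°, lat 80.65230°.
Field: 192.54628/20 → 9 → J, 80.65230/10 → 8 → I; chars JI.
Square: 12.54628/2 → 6, 0.65230/1 → 0; chars 60.
Subsquare: 0.54628/0.0833333 → 6 → g, 0.65230/0.0416667 → 15 → p; chars gp.
Extended square: 0.04628/0.00833333 → 5, 0.02730/0.00416667 → 6; chars 56.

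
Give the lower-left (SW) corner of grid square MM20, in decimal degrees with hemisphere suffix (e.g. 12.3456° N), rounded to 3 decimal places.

Field M=12, M=12: +12·20° lon, +12·10° lat → SW at lon 60°, lat 30°.
Square 2, 0: +2·2° lon, +0·1° lat → SW at lon 64°, lat 30°.
latitude 30.000° N, longitude 64.000° E.

30.000° N, 64.000° E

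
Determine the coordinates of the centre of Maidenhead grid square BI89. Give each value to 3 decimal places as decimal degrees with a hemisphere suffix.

0.500° S, 143.000° W

Field B=1, I=8: +1·20° lon, +8·10° lat → SW at lon -160°, lat -10°.
Square 8, 9: +8·2° lon, +9·1° lat → SW at lon -144°, lat -1°.
Cell spans 2° lon × 1° lat. Centre is SW corner plus half of each.
latitude 0.500° S, longitude 143.000° W.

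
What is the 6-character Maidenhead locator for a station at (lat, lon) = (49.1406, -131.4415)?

Offset from 180°W / 90°S: lon 48.5585°, lat 139.1406°.
Field (20°×10°, letters A–R): lon ⌊48.5585/20⌋ = 2 → C; lat ⌊139.1406/10⌋ = 13 → N.
Square (2°×1°, digits 0–9): lon ⌊8.5585/2⌋ = 4; lat ⌊9.1406/1⌋ = 9.
Subsquare (5′×2.5′, letters a–x): lon ⌊0.5585/0.0833333⌋ = 6 → g; lat ⌊0.1406/0.0416667⌋ = 3 → d.

CN49gd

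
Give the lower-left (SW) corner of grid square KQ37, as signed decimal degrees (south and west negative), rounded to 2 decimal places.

77.00, 26.00

Field K=10, Q=16: +10·20° lon, +16·10° lat → SW at lon 20°, lat 70°.
Square 3, 7: +3·2° lon, +7·1° lat → SW at lon 26°, lat 77°.
latitude 77.00, longitude 26.00.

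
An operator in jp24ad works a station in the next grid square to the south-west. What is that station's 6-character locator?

Longitude subsquare a = 0; −1 → -1, wraps to 23 = x, carry into square.
Longitude square 2; −1 → 1.
Latitude subsquare d = 3; −1 → 2 = c.

JP14xc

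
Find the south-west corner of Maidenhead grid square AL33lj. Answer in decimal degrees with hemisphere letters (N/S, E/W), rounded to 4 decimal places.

Field A=0, L=11: +0·20° lon, +11·10° lat → SW at lon -180°, lat 20°.
Square 3, 3: +3·2° lon, +3·1° lat → SW at lon -174°, lat 23°.
Subsquare l=11, j=9: +11·0.0833333° lon, +9·0.0416667° lat → SW at lon -173.083°, lat 23.375°.
latitude 23.3750° N, longitude 173.0833° W.

23.3750° N, 173.0833° W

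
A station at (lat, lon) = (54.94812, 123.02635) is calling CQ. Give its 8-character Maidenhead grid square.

PO14mw37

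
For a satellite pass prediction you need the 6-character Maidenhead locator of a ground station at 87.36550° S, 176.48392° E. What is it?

RA82fp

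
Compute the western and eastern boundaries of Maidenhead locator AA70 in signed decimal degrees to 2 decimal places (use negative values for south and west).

Field A=0, A=0: +0·20° lon, +0·10° lat → SW at lon -180°, lat -90°.
Square 7, 0: +7·2° lon, +0·1° lat → SW at lon -166°, lat -90°.
Cell spans 2° lon × 1° lat.
west -166.00, east -164.00.

-166.00, -164.00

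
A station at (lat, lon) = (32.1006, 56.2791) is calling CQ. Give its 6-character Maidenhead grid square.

LM82dc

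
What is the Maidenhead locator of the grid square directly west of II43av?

II33xv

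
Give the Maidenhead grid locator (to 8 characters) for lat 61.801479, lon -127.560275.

Offset from 180°W / 90°S: lon 52.43972°, lat 151.80148°.
Field (20°×10°, letters A–R): 52.43972/20 → 2 → C, 151.80148/10 → 15 → P; chars CP.
Square (2°×1°, digits 0–9): 12.43972/2 → 6, 1.80148/1 → 1; chars 61.
Subsquare (5′×2.5′, letters a–x): 0.43972/0.0833333 → 5 → f, 0.80148/0.0416667 → 19 → t; chars ft.
Extended square (30″×15″, digits 0–9): 0.02306/0.00833333 → 2, 0.00981/0.00416667 → 2; chars 22.

CP61ft22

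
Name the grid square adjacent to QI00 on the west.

Longitude square 0; −1 → -1, wraps to 9, carry into field.
Longitude field Q = 16; −1 → 15 = P.
The latitude characters are unchanged.

PI90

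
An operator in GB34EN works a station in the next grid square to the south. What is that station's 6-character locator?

Latitude subsquare n = 13; −1 → 12 = m.
The longitude characters are unchanged.

GB34em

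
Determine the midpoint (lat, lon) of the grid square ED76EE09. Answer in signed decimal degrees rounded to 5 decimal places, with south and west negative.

-53.79375, -85.66250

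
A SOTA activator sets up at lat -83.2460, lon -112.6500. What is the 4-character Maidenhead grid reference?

Shift to the Maidenhead origin (180°W, 90°S): lon 67.35, lat 6.75.
Field: lon ⌊67.35/20⌋ = 3 → D; lat ⌊6.75/10⌋ = 0 → A.
Square: lon ⌊7.35/2⌋ = 3; lat ⌊6.75/1⌋ = 6.

DA36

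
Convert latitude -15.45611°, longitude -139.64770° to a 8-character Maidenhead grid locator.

CH04en20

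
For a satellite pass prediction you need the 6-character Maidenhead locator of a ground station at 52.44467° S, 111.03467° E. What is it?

OD57mn

Add 180° to longitude and 90° to latitude: 291.0347, 37.5553.
Field (20°×10°, letters A–R): 291.0347/20 → 14 → O, 37.5553/10 → 3 → D; chars OD.
Square (2°×1°, digits 0–9): 11.0347/2 → 5, 7.5553/1 → 7; chars 57.
Subsquare (5′×2.5′, letters a–x): 1.0347/0.0833333 → 12 → m, 0.5553/0.0416667 → 13 → n; chars mn.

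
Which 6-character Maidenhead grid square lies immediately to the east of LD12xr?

Longitude subsquare x = 23; +1 → 24, wraps to 0 = a, carry into square.
Longitude square 1; +1 → 2.
The latitude characters are unchanged.

LD22ar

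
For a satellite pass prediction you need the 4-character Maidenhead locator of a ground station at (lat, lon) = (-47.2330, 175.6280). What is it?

RE72

Shift to the Maidenhead origin (180°W, 90°S): lon 355.63, lat 42.77.
Field (20°×10°, letters A–R): 355.63/20 → 17 → R, 42.77/10 → 4 → E; chars RE.
Square (2°×1°, digits 0–9): 15.63/2 → 7, 2.77/1 → 2; chars 72.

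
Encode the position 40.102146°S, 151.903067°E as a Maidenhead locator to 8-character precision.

Add 180° to longitude and 90° to latitude: 331.90307, 49.89785.
Field (20°×10°, letters A–R): 331.90307/20 → 16 → Q, 49.89785/10 → 4 → E; chars QE.
Square (2°×1°, digits 0–9): 11.90307/2 → 5, 9.89785/1 → 9; chars 59.
Subsquare (5′×2.5′, letters a–x): 1.90307/0.0833333 → 22 → w, 0.89785/0.0416667 → 21 → v; chars wv.
Extended square (30″×15″, digits 0–9): 0.06973/0.00833333 → 8, 0.02285/0.00416667 → 5; chars 85.

QE59wv85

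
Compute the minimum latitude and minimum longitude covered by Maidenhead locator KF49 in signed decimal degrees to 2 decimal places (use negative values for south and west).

Field K=10, F=5: +10·20° lon, +5·10° lat → SW at lon 20°, lat -40°.
Square 4, 9: +4·2° lon, +9·1° lat → SW at lon 28°, lat -31°.
latitude -31.00, longitude 28.00.

-31.00, 28.00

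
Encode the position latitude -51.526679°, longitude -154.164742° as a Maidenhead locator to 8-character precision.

Offset from 180°W / 90°S: lon 25.83526°, lat 38.47332°.
Field: lon ⌊25.83526/20⌋ = 1 → B; lat ⌊38.47332/10⌋ = 3 → D.
Square: lon ⌊5.83526/2⌋ = 2; lat ⌊8.47332/1⌋ = 8.
Subsquare: lon ⌊1.83526/0.0833333⌋ = 22 → w; lat ⌊0.47332/0.0416667⌋ = 11 → l.
Extended square: lon ⌊0.00192/0.00833333⌋ = 0; lat ⌊0.01499/0.00416667⌋ = 3.

BD28wl03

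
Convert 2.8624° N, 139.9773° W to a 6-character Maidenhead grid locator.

CJ02au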